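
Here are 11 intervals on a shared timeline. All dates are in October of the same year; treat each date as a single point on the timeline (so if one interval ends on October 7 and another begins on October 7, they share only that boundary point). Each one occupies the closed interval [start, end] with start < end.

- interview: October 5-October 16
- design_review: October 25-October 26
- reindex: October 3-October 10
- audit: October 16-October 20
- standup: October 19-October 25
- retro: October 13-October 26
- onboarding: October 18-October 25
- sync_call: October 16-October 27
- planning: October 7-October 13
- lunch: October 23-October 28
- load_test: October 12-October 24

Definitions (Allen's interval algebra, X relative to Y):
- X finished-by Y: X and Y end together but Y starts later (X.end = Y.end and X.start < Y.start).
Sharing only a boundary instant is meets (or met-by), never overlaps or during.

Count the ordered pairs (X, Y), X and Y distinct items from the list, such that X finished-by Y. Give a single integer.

Checking all 110 ordered pairs for relation 'finished-by'; matching pairs in alphabetical order:
(onboarding, standup): onboarding finished-by standup ✓
(retro, design_review): retro finished-by design_review ✓
Count: 2.

2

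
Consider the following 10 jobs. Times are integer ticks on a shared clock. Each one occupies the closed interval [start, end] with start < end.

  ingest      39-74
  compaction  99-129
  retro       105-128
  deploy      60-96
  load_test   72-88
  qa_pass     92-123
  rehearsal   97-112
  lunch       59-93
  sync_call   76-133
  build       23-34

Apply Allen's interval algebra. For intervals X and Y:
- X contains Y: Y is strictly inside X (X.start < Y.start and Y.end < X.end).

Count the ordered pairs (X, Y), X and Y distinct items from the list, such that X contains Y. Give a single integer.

8

Checking all 90 ordered pairs for relation 'contains'; matching pairs in alphabetical order:
(compaction, retro): compaction contains retro ✓
(deploy, load_test): deploy contains load_test ✓
(lunch, load_test): lunch contains load_test ✓
(qa_pass, rehearsal): qa_pass contains rehearsal ✓
(sync_call, compaction): sync_call contains compaction ✓
(sync_call, qa_pass): sync_call contains qa_pass ✓
(sync_call, rehearsal): sync_call contains rehearsal ✓
(sync_call, retro): sync_call contains retro ✓
Count: 8.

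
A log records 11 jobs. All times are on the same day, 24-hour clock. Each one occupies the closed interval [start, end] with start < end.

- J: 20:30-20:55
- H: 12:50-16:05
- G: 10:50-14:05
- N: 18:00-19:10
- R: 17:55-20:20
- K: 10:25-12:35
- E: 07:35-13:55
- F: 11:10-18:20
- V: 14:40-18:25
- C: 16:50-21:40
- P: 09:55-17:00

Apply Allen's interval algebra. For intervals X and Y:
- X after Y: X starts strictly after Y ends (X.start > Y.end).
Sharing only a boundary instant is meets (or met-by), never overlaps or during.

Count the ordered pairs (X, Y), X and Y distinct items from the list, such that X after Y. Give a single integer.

27

Checking all 110 ordered pairs for relation 'after'; matching pairs in alphabetical order:
(C, E): C after E ✓
(C, G): C after G ✓
(C, H): C after H ✓
(C, K): C after K ✓
(H, K): H after K ✓
(J, E): J after E ✓
(J, F): J after F ✓
(J, G): J after G ✓
(J, H): J after H ✓
(J, K): J after K ✓
(J, N): J after N ✓
(J, P): J after P ✓
(J, R): J after R ✓
(J, V): J after V ✓
(N, E): N after E ✓
(N, G): N after G ✓
(N, H): N after H ✓
(N, K): N after K ✓
(N, P): N after P ✓
(R, E): R after E ✓
(R, G): R after G ✓
(R, H): R after H ✓
(R, K): R after K ✓
(R, P): R after P ✓
... plus 3 further pairs not listed.
Count: 27.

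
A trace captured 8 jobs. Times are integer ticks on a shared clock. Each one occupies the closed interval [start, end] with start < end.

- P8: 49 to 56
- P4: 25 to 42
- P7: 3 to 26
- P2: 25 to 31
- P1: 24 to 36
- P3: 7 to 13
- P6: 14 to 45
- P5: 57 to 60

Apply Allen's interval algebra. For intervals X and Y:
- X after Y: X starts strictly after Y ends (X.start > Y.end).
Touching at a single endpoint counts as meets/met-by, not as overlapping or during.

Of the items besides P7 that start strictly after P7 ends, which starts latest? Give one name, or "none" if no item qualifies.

P5

Target P7 = [3, 26].
P1 [24, 36] → overlapped-by → excluded.
P2 [25, 31] → overlapped-by → excluded.
P3 [7, 13] → during → excluded.
P4 [25, 42] → overlapped-by → excluded.
P5 [57, 60] → after → candidate.
P6 [14, 45] → overlapped-by → excluded.
P8 [49, 56] → after → candidate.
Among candidates, latest start is 57 → P5.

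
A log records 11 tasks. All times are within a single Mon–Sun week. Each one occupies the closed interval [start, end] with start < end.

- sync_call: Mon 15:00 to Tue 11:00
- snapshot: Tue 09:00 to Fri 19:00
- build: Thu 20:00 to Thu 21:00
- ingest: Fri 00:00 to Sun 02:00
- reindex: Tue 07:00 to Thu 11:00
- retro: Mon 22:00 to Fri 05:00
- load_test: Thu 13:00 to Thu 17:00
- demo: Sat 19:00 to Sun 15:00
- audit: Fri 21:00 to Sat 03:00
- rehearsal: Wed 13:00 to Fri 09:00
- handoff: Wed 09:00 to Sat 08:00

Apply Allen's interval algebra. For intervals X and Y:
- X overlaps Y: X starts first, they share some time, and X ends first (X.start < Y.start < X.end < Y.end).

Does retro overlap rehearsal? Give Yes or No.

retro = [Mon 22:00, Fri 05:00], rehearsal = [Wed 13:00, Fri 09:00].
Actual relation of retro to rehearsal: overlaps.
Asked whether 'overlaps' holds → Yes.

Yes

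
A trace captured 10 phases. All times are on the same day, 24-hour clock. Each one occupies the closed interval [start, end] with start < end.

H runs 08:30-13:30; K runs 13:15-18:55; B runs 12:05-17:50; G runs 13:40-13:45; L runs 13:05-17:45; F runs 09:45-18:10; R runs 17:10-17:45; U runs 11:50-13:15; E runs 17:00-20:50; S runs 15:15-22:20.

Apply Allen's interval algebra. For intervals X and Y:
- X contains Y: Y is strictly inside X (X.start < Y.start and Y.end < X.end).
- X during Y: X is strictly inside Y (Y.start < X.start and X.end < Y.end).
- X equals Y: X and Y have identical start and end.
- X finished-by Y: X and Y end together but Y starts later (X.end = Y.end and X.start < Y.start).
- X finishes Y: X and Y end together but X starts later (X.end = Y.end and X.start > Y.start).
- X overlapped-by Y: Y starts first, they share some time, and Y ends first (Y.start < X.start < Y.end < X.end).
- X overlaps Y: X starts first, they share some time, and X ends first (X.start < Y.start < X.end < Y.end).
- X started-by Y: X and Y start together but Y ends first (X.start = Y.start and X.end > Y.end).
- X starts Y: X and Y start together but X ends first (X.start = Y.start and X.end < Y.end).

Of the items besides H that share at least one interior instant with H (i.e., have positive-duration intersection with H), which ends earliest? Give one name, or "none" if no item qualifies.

U

Target H = [08:30, 13:30].
B [12:05, 17:50] → overlapped-by → candidate.
E [17:00, 20:50] → after → excluded.
F [09:45, 18:10] → overlapped-by → candidate.
G [13:40, 13:45] → after → excluded.
K [13:15, 18:55] → overlapped-by → candidate.
L [13:05, 17:45] → overlapped-by → candidate.
R [17:10, 17:45] → after → excluded.
S [15:15, 22:20] → after → excluded.
U [11:50, 13:15] → during → candidate.
Among candidates, earliest end is 13:15 → U.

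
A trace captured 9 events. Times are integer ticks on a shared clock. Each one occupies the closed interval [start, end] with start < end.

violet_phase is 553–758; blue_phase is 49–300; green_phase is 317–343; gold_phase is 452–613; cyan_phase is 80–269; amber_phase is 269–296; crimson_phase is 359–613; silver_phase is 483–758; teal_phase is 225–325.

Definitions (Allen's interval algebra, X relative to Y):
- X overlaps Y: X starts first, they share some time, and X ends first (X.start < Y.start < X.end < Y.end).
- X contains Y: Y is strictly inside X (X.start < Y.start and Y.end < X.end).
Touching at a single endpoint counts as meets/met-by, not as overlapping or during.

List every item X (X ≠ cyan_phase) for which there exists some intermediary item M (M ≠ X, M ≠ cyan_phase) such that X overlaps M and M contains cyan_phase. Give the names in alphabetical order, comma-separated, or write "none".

none

Target cyan_phase = [80, 269].
Intermediaries M with M contains cyan_phase: blue_phase.
Via blue_phase — items with X overlaps blue_phase: none.
Union: none.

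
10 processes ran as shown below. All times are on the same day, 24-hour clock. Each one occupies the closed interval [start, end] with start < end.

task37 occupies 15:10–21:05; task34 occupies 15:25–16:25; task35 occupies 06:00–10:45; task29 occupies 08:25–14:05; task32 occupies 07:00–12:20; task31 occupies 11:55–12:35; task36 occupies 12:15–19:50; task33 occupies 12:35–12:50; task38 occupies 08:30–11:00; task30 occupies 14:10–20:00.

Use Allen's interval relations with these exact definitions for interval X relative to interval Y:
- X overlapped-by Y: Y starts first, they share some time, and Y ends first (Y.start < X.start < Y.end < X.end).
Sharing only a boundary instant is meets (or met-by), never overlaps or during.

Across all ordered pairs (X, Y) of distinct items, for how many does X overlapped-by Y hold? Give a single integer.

Checking all 90 ordered pairs for relation 'overlapped-by'; matching pairs in alphabetical order:
(task29, task32): task29 overlapped-by task32 ✓
(task29, task35): task29 overlapped-by task35 ✓
(task30, task36): task30 overlapped-by task36 ✓
(task31, task32): task31 overlapped-by task32 ✓
(task32, task35): task32 overlapped-by task35 ✓
(task36, task29): task36 overlapped-by task29 ✓
(task36, task31): task36 overlapped-by task31 ✓
(task36, task32): task36 overlapped-by task32 ✓
(task37, task30): task37 overlapped-by task30 ✓
(task37, task36): task37 overlapped-by task36 ✓
(task38, task35): task38 overlapped-by task35 ✓
Count: 11.

11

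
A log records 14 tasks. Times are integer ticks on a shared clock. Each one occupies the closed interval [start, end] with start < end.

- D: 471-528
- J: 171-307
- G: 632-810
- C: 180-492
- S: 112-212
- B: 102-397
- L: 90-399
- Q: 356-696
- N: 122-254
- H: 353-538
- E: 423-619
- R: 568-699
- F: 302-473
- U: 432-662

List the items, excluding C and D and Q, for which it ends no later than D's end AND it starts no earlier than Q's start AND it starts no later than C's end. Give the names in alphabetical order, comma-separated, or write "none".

none

Conditions: its end is no later than D's end (X.end <= 528) AND its start is no earlier than Q's start (X.start >= 356) AND its start is no later than C's end (X.start <= 492).
B: end 397 <= 528? ✓; start 102 >= 356? ✗; start 102 <= 492? ✓ → no.
E: end 619 <= 528? ✗; start 423 >= 356? ✓; start 423 <= 492? ✓ → no.
F: end 473 <= 528? ✓; start 302 >= 356? ✗; start 302 <= 492? ✓ → no.
G: end 810 <= 528? ✗; start 632 >= 356? ✓; start 632 <= 492? ✗ → no.
H: end 538 <= 528? ✗; start 353 >= 356? ✗; start 353 <= 492? ✓ → no.
J: end 307 <= 528? ✓; start 171 >= 356? ✗; start 171 <= 492? ✓ → no.
L: end 399 <= 528? ✓; start 90 >= 356? ✗; start 90 <= 492? ✓ → no.
N: end 254 <= 528? ✓; start 122 >= 356? ✗; start 122 <= 492? ✓ → no.
R: end 699 <= 528? ✗; start 568 >= 356? ✓; start 568 <= 492? ✗ → no.
S: end 212 <= 528? ✓; start 112 >= 356? ✗; start 112 <= 492? ✓ → no.
U: end 662 <= 528? ✗; start 432 >= 356? ✓; start 432 <= 492? ✓ → no.
Result: none.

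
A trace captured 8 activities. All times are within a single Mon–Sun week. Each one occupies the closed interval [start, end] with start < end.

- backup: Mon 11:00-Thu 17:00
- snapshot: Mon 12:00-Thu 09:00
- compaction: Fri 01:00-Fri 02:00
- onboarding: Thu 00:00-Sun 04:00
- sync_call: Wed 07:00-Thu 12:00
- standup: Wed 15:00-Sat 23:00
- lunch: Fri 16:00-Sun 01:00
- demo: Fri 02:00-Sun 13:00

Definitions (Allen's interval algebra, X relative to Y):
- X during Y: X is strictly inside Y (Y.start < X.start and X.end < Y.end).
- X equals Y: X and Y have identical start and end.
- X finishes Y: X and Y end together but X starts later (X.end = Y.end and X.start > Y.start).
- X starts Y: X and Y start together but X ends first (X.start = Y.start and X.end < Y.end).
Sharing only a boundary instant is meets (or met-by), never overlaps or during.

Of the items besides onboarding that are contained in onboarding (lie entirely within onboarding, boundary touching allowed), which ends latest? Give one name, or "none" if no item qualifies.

lunch

Target onboarding = [Thu 00:00, Sun 04:00].
backup [Mon 11:00, Thu 17:00] → overlaps → excluded.
compaction [Fri 01:00, Fri 02:00] → during → candidate.
demo [Fri 02:00, Sun 13:00] → overlapped-by → excluded.
lunch [Fri 16:00, Sun 01:00] → during → candidate.
snapshot [Mon 12:00, Thu 09:00] → overlaps → excluded.
standup [Wed 15:00, Sat 23:00] → overlaps → excluded.
sync_call [Wed 07:00, Thu 12:00] → overlaps → excluded.
Among candidates, latest end is Sun 01:00 → lunch.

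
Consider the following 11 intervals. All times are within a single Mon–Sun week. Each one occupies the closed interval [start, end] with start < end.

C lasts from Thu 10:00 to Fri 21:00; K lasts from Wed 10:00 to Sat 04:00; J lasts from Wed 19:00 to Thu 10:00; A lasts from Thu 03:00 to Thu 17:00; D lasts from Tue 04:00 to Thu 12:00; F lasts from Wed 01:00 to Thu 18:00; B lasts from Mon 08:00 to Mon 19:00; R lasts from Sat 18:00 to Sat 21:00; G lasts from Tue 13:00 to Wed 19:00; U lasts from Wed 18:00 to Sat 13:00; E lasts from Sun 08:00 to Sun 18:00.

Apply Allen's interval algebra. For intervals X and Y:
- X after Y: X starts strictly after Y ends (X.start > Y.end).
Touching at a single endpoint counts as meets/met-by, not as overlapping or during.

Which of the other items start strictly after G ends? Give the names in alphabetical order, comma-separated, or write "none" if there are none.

Target G = [Tue 13:00, Wed 19:00].
A [Thu 03:00, Thu 17:00] → after → yes.
B [Mon 08:00, Mon 19:00] → before → no.
C [Thu 10:00, Fri 21:00] → after → yes.
D [Tue 04:00, Thu 12:00] → contains → no.
E [Sun 08:00, Sun 18:00] → after → yes.
F [Wed 01:00, Thu 18:00] → overlapped-by → no.
J [Wed 19:00, Thu 10:00] → met-by → no.
K [Wed 10:00, Sat 04:00] → overlapped-by → no.
R [Sat 18:00, Sat 21:00] → after → yes.
U [Wed 18:00, Sat 13:00] → overlapped-by → no.
Result: A, C, E, R.

A, C, E, R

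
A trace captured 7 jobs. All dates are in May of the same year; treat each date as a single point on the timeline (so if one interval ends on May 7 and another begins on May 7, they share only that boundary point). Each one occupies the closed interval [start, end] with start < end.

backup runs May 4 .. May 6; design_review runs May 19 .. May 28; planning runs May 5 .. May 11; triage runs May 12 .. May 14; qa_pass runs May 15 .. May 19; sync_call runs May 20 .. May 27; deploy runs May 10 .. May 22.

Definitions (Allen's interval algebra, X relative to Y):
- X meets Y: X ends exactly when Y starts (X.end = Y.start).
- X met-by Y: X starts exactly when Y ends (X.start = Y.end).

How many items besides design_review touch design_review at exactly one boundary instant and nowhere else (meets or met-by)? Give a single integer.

Target design_review = [May 19, May 28].
backup [May 4, May 6] → before → no.
deploy [May 10, May 22] → overlaps → no.
planning [May 5, May 11] → before → no.
qa_pass [May 15, May 19] → meets → counts.
sync_call [May 20, May 27] → during → no.
triage [May 12, May 14] → before → no.
Total: 1.

1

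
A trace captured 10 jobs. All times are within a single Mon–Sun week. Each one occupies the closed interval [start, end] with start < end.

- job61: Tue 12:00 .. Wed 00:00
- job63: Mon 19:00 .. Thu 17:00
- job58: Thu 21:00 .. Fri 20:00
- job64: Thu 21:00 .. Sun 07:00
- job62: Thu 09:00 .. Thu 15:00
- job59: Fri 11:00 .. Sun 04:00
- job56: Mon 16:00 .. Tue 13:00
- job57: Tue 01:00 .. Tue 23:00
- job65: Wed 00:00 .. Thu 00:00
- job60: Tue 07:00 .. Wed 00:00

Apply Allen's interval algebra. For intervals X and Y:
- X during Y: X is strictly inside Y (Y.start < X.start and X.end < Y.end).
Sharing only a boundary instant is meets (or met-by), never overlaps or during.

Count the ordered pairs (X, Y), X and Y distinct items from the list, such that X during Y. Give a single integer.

Checking all 90 ordered pairs for relation 'during'; matching pairs in alphabetical order:
(job57, job63): job57 during job63 ✓
(job59, job64): job59 during job64 ✓
(job60, job63): job60 during job63 ✓
(job61, job63): job61 during job63 ✓
(job62, job63): job62 during job63 ✓
(job65, job63): job65 during job63 ✓
Count: 6.

6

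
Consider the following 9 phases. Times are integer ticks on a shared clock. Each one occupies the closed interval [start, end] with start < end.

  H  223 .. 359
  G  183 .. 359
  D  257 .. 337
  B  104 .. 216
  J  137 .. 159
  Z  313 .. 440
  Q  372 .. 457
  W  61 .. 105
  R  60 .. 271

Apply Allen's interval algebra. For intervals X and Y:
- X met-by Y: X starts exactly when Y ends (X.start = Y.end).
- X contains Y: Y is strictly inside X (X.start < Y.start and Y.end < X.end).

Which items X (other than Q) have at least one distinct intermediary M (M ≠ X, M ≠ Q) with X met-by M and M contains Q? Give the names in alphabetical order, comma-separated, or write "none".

none

Target Q = [372, 457].
Intermediaries M with M contains Q: none.
Union: none.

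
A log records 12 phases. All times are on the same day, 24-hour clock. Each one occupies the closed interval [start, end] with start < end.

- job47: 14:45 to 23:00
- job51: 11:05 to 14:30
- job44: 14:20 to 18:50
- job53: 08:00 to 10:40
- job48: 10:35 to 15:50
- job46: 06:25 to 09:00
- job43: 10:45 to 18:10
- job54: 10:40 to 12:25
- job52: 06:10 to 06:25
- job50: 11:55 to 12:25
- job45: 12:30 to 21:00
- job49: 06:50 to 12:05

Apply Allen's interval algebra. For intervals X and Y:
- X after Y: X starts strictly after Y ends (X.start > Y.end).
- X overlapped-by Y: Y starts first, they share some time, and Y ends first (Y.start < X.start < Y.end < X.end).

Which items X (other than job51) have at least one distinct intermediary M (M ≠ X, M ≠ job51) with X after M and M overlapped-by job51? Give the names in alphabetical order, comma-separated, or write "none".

Target job51 = [11:05, 14:30].
Intermediaries M with M overlapped-by job51: job44, job45.
Via job44 — items with X after job44: none.
Via job45 — items with X after job45: none.
Union: none.

none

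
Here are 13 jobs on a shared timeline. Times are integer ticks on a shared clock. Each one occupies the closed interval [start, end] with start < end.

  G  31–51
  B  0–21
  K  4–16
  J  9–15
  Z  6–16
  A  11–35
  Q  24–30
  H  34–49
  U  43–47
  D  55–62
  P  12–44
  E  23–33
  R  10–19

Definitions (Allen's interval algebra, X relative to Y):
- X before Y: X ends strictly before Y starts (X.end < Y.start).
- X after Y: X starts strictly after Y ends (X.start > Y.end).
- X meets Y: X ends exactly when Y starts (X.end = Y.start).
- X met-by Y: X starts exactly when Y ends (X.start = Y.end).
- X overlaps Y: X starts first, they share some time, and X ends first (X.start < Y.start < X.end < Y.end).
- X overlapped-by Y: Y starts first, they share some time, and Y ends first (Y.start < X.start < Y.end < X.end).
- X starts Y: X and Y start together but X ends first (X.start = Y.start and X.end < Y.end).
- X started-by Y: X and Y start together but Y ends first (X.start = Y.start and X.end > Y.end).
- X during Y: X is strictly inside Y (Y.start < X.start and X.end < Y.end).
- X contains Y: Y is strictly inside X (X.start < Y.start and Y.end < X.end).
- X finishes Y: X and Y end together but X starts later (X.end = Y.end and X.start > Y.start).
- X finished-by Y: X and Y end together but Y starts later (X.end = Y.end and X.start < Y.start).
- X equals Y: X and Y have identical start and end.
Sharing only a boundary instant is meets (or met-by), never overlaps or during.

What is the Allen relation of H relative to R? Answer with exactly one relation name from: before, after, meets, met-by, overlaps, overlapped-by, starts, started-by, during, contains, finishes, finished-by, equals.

H = [34, 49]; R = [10, 19].
Compare endpoints: H.start > R.start, H.start > R.end, H.end > R.start, H.end > R.end.
That pattern is 'after'.

after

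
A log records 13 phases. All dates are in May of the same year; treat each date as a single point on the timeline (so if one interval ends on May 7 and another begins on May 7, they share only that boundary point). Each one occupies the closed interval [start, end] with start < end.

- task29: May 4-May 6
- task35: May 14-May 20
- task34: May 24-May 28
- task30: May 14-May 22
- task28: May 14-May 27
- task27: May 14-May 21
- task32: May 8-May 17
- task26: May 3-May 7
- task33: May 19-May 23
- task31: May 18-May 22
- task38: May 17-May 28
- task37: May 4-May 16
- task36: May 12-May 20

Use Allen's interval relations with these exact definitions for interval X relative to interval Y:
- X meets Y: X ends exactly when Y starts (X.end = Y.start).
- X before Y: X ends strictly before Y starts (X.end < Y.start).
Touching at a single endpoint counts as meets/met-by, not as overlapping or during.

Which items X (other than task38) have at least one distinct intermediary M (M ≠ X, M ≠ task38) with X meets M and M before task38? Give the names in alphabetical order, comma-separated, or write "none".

none

Target task38 = [May 17, May 28].
Intermediaries M with M before task38: task26, task29, task37.
Via task26 — items with X meets task26: none.
Via task29 — items with X meets task29: none.
Via task37 — items with X meets task37: none.
Union: none.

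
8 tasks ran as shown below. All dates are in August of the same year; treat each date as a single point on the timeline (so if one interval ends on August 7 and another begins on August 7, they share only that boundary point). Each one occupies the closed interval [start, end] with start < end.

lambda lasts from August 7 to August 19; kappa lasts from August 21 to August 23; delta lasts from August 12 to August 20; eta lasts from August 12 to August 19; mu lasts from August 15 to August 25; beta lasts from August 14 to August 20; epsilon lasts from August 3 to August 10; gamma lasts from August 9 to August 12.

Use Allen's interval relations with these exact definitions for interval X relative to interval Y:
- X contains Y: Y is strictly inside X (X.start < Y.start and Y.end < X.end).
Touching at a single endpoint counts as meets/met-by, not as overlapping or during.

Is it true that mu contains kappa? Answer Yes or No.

mu = [August 15, August 25], kappa = [August 21, August 23].
Actual relation of mu to kappa: contains.
Asked whether 'contains' holds → Yes.

Yes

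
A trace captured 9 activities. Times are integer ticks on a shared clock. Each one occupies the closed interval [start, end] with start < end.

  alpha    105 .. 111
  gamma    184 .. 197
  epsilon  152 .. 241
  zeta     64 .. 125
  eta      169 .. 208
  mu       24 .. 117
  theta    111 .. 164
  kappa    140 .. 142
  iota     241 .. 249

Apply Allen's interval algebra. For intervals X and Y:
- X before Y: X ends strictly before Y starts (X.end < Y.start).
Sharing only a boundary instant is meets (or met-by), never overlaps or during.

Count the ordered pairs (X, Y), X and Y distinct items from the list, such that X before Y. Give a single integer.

Checking all 72 ordered pairs for relation 'before'; matching pairs in alphabetical order:
(alpha, epsilon): alpha before epsilon ✓
(alpha, eta): alpha before eta ✓
(alpha, gamma): alpha before gamma ✓
(alpha, iota): alpha before iota ✓
(alpha, kappa): alpha before kappa ✓
(eta, iota): eta before iota ✓
(gamma, iota): gamma before iota ✓
(kappa, epsilon): kappa before epsilon ✓
(kappa, eta): kappa before eta ✓
(kappa, gamma): kappa before gamma ✓
(kappa, iota): kappa before iota ✓
(mu, epsilon): mu before epsilon ✓
(mu, eta): mu before eta ✓
(mu, gamma): mu before gamma ✓
(mu, iota): mu before iota ✓
(mu, kappa): mu before kappa ✓
(theta, eta): theta before eta ✓
(theta, gamma): theta before gamma ✓
(theta, iota): theta before iota ✓
(zeta, epsilon): zeta before epsilon ✓
(zeta, eta): zeta before eta ✓
(zeta, gamma): zeta before gamma ✓
(zeta, iota): zeta before iota ✓
(zeta, kappa): zeta before kappa ✓
Count: 24.

24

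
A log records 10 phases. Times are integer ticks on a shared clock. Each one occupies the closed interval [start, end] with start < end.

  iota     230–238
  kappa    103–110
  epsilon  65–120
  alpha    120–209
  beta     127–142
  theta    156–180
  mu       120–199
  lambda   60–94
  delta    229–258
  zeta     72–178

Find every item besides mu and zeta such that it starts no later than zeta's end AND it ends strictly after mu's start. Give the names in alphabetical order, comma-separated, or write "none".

alpha, beta, theta

Conditions: its start is no later than zeta's end (X.start <= 178) AND its end is strictly after mu's start (X.end > 120).
alpha: start 120 <= 178? ✓; end 209 > 120? ✓ → yes.
beta: start 127 <= 178? ✓; end 142 > 120? ✓ → yes.
delta: start 229 <= 178? ✗; end 258 > 120? ✓ → no.
epsilon: start 65 <= 178? ✓; end 120 > 120? ✗ → no.
iota: start 230 <= 178? ✗; end 238 > 120? ✓ → no.
kappa: start 103 <= 178? ✓; end 110 > 120? ✗ → no.
lambda: start 60 <= 178? ✓; end 94 > 120? ✗ → no.
theta: start 156 <= 178? ✓; end 180 > 120? ✓ → yes.
Result: alpha, beta, theta.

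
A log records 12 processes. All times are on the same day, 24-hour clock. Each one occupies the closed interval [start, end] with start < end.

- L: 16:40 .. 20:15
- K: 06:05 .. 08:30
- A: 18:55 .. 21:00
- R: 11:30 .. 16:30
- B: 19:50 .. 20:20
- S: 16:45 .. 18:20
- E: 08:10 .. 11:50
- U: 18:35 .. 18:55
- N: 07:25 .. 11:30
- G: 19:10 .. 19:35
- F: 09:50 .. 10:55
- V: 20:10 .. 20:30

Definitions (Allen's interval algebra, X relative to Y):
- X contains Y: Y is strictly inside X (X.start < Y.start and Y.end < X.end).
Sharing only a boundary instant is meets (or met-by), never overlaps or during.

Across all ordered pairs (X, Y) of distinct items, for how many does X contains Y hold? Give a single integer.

8

Checking all 132 ordered pairs for relation 'contains'; matching pairs in alphabetical order:
(A, B): A contains B ✓
(A, G): A contains G ✓
(A, V): A contains V ✓
(E, F): E contains F ✓
(L, G): L contains G ✓
(L, S): L contains S ✓
(L, U): L contains U ✓
(N, F): N contains F ✓
Count: 8.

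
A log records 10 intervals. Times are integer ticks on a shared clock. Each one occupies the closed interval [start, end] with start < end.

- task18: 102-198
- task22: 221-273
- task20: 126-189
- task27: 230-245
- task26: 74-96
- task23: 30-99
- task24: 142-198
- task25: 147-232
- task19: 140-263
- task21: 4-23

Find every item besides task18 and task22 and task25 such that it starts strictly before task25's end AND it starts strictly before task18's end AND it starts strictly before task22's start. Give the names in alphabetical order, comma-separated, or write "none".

Conditions: its start is strictly before task25's end (X.start < 232) AND its start is strictly before task18's end (X.start < 198) AND its start is strictly before task22's start (X.start < 221).
task19: start 140 < 232? ✓; start 140 < 198? ✓; start 140 < 221? ✓ → yes.
task20: start 126 < 232? ✓; start 126 < 198? ✓; start 126 < 221? ✓ → yes.
task21: start 4 < 232? ✓; start 4 < 198? ✓; start 4 < 221? ✓ → yes.
task23: start 30 < 232? ✓; start 30 < 198? ✓; start 30 < 221? ✓ → yes.
task24: start 142 < 232? ✓; start 142 < 198? ✓; start 142 < 221? ✓ → yes.
task26: start 74 < 232? ✓; start 74 < 198? ✓; start 74 < 221? ✓ → yes.
task27: start 230 < 232? ✓; start 230 < 198? ✗; start 230 < 221? ✗ → no.
Result: task19, task20, task21, task23, task24, task26.

task19, task20, task21, task23, task24, task26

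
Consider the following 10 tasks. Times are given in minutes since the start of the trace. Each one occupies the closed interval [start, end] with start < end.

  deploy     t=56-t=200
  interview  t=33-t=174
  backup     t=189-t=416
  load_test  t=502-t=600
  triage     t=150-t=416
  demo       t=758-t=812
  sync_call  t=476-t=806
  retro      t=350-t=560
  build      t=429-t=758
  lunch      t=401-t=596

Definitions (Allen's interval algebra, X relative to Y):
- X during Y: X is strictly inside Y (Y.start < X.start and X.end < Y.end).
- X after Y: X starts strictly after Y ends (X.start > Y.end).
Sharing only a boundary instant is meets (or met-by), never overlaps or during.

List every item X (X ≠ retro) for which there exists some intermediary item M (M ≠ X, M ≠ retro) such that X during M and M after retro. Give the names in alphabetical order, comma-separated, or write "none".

none

Target retro = [t=350, t=560].
Intermediaries M with M after retro: demo.
Via demo — items with X during demo: none.
Union: none.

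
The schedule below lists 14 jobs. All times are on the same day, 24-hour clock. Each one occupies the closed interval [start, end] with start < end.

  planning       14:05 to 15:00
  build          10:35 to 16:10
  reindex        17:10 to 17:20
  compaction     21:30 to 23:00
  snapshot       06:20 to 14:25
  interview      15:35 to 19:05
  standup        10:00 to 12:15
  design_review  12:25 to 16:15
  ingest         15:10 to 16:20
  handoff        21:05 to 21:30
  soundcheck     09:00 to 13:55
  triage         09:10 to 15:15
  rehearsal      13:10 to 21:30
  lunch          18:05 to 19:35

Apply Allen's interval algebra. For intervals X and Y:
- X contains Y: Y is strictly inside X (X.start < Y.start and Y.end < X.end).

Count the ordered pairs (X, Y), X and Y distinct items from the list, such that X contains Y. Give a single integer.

Checking all 182 ordered pairs for relation 'contains'; matching pairs in alphabetical order:
(build, planning): build contains planning ✓
(design_review, planning): design_review contains planning ✓
(interview, reindex): interview contains reindex ✓
(rehearsal, ingest): rehearsal contains ingest ✓
(rehearsal, interview): rehearsal contains interview ✓
(rehearsal, lunch): rehearsal contains lunch ✓
(rehearsal, planning): rehearsal contains planning ✓
(rehearsal, reindex): rehearsal contains reindex ✓
(snapshot, soundcheck): snapshot contains soundcheck ✓
(snapshot, standup): snapshot contains standup ✓
(soundcheck, standup): soundcheck contains standup ✓
(triage, planning): triage contains planning ✓
(triage, standup): triage contains standup ✓
Count: 13.

13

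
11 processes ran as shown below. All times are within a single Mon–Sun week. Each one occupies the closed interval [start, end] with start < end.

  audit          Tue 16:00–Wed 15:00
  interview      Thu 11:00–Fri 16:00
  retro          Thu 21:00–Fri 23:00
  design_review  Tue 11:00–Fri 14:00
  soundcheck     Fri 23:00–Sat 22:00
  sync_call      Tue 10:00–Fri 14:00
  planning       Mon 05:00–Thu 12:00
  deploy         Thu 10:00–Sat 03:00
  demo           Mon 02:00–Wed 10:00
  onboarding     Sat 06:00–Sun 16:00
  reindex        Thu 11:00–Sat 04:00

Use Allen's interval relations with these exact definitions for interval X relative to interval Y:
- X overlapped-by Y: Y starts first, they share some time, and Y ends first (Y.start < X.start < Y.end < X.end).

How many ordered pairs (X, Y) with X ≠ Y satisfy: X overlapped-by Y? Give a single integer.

22

Checking all 110 ordered pairs for relation 'overlapped-by'; matching pairs in alphabetical order:
(audit, demo): audit overlapped-by demo ✓
(deploy, design_review): deploy overlapped-by design_review ✓
(deploy, planning): deploy overlapped-by planning ✓
(deploy, sync_call): deploy overlapped-by sync_call ✓
(design_review, demo): design_review overlapped-by demo ✓
(design_review, planning): design_review overlapped-by planning ✓
(interview, design_review): interview overlapped-by design_review ✓
(interview, planning): interview overlapped-by planning ✓
(interview, sync_call): interview overlapped-by sync_call ✓
(onboarding, soundcheck): onboarding overlapped-by soundcheck ✓
(planning, demo): planning overlapped-by demo ✓
(reindex, deploy): reindex overlapped-by deploy ✓
(reindex, design_review): reindex overlapped-by design_review ✓
(reindex, planning): reindex overlapped-by planning ✓
(reindex, sync_call): reindex overlapped-by sync_call ✓
(retro, design_review): retro overlapped-by design_review ✓
(retro, interview): retro overlapped-by interview ✓
(retro, sync_call): retro overlapped-by sync_call ✓
(soundcheck, deploy): soundcheck overlapped-by deploy ✓
(soundcheck, reindex): soundcheck overlapped-by reindex ✓
(sync_call, demo): sync_call overlapped-by demo ✓
(sync_call, planning): sync_call overlapped-by planning ✓
Count: 22.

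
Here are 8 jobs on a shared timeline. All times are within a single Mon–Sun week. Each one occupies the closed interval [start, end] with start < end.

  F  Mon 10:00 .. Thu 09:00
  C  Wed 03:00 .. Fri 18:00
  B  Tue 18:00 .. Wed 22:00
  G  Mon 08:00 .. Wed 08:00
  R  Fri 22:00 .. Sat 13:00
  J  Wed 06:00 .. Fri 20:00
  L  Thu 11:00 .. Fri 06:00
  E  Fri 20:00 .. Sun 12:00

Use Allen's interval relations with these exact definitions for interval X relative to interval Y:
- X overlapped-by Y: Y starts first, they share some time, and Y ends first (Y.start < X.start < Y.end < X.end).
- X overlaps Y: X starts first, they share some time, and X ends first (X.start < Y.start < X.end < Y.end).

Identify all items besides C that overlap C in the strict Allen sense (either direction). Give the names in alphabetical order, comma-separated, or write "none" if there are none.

B, F, G, J

Target C = [Wed 03:00, Fri 18:00].
B [Tue 18:00, Wed 22:00] → overlaps → yes.
E [Fri 20:00, Sun 12:00] → after → no.
F [Mon 10:00, Thu 09:00] → overlaps → yes.
G [Mon 08:00, Wed 08:00] → overlaps → yes.
J [Wed 06:00, Fri 20:00] → overlapped-by → yes.
L [Thu 11:00, Fri 06:00] → during → no.
R [Fri 22:00, Sat 13:00] → after → no.
Result: B, F, G, J.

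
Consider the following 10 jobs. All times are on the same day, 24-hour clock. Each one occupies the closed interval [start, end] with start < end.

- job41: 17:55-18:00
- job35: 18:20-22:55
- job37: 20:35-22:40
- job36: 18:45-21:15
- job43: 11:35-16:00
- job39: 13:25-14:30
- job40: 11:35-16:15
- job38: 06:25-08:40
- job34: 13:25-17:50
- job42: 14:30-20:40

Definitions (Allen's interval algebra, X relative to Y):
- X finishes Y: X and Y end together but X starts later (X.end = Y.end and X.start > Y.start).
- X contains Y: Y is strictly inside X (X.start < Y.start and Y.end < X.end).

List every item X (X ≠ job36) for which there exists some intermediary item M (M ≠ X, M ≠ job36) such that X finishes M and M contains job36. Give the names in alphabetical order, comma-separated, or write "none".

Target job36 = [18:45, 21:15].
Intermediaries M with M contains job36: job35.
Via job35 — items with X finishes job35: none.
Union: none.

none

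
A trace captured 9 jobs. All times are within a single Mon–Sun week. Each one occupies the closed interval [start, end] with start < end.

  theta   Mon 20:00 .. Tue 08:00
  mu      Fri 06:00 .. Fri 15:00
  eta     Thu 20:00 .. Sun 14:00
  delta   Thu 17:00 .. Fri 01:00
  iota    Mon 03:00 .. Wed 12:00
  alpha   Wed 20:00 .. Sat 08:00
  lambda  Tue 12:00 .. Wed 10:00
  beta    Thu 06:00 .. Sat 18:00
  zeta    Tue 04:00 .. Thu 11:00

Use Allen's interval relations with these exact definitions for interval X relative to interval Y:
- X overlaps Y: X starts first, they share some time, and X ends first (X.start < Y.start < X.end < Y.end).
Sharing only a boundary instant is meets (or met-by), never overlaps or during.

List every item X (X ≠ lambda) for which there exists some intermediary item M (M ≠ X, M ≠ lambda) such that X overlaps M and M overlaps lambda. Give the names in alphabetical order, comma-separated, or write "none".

none

Target lambda = [Tue 12:00, Wed 10:00].
Intermediaries M with M overlaps lambda: none.
Union: none.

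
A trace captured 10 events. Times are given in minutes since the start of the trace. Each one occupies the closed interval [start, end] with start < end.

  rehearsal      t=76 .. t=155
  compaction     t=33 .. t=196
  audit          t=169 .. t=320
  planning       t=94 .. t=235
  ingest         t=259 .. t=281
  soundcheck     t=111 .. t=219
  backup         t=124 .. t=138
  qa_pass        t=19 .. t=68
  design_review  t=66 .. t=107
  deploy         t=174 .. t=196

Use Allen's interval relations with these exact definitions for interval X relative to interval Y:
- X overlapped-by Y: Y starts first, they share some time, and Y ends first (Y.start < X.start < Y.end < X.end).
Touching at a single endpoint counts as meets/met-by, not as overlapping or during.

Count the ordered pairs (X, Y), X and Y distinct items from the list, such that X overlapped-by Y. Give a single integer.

Checking all 90 ordered pairs for relation 'overlapped-by'; matching pairs in alphabetical order:
(audit, compaction): audit overlapped-by compaction ✓
(audit, planning): audit overlapped-by planning ✓
(audit, soundcheck): audit overlapped-by soundcheck ✓
(compaction, qa_pass): compaction overlapped-by qa_pass ✓
(design_review, qa_pass): design_review overlapped-by qa_pass ✓
(planning, compaction): planning overlapped-by compaction ✓
(planning, design_review): planning overlapped-by design_review ✓
(planning, rehearsal): planning overlapped-by rehearsal ✓
(rehearsal, design_review): rehearsal overlapped-by design_review ✓
(soundcheck, compaction): soundcheck overlapped-by compaction ✓
(soundcheck, rehearsal): soundcheck overlapped-by rehearsal ✓
Count: 11.

11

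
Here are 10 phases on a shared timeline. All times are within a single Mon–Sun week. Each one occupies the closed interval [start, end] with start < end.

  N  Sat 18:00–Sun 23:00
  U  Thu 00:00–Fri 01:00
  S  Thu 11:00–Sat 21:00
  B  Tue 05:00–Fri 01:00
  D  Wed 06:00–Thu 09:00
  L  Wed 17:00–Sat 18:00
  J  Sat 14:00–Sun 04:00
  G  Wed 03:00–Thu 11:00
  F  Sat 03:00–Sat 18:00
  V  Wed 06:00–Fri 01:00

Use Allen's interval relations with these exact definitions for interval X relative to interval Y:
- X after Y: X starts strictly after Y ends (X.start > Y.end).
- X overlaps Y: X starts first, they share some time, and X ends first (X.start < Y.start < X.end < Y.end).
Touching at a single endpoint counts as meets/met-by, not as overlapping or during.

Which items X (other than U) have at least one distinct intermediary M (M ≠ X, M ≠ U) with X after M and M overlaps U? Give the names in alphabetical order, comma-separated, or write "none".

Target U = [Thu 00:00, Fri 01:00].
Intermediaries M with M overlaps U: D, G.
Via D — items with X after D: F, J, N, S.
Via G — items with X after G: F, J, N.
Union: F, J, N, S.

F, J, N, S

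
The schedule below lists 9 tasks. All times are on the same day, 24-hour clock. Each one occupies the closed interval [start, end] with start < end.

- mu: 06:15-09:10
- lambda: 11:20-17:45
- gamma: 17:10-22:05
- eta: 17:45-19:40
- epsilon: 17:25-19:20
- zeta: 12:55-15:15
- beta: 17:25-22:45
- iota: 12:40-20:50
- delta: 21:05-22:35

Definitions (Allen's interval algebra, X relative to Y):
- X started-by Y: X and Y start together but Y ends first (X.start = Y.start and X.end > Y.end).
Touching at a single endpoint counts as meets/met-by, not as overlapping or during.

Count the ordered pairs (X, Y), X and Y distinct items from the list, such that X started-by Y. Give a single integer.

1

Checking all 72 ordered pairs for relation 'started-by'; matching pairs in alphabetical order:
(beta, epsilon): beta started-by epsilon ✓
Count: 1.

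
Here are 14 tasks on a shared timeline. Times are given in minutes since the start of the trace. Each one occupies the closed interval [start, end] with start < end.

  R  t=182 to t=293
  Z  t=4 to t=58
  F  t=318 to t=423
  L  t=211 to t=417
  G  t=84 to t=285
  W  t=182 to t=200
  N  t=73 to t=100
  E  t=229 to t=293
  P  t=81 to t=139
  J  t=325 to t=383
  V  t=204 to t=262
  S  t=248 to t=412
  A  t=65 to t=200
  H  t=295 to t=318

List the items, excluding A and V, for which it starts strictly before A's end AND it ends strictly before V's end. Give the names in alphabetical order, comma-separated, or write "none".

Conditions: its start is strictly before A's end (X.start < t=200) AND its end is strictly before V's end (X.end < t=262).
E: start t=229 < t=200? ✗; end t=293 < t=262? ✗ → no.
F: start t=318 < t=200? ✗; end t=423 < t=262? ✗ → no.
G: start t=84 < t=200? ✓; end t=285 < t=262? ✗ → no.
H: start t=295 < t=200? ✗; end t=318 < t=262? ✗ → no.
J: start t=325 < t=200? ✗; end t=383 < t=262? ✗ → no.
L: start t=211 < t=200? ✗; end t=417 < t=262? ✗ → no.
N: start t=73 < t=200? ✓; end t=100 < t=262? ✓ → yes.
P: start t=81 < t=200? ✓; end t=139 < t=262? ✓ → yes.
R: start t=182 < t=200? ✓; end t=293 < t=262? ✗ → no.
S: start t=248 < t=200? ✗; end t=412 < t=262? ✗ → no.
W: start t=182 < t=200? ✓; end t=200 < t=262? ✓ → yes.
Z: start t=4 < t=200? ✓; end t=58 < t=262? ✓ → yes.
Result: N, P, W, Z.

N, P, W, Z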